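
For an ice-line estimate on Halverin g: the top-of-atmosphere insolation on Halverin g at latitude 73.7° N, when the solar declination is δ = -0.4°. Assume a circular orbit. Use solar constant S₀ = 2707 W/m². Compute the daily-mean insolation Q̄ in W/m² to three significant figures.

cos H₀ = −tan(+73.7°) tan(-0.400°) = 0.0239, H₀ = 1.5469 rad.
Bracket: H₀ sin φ sin δ + cos φ cos δ sin H₀ = 1.5469×0.95981×-0.00698 + 0.28067×0.99998×0.99971 = -0.010363 + 0.280583 = 0.270220.
Q̄ = (S₀/π) × [bracket] = (2707/π) × 0.270220 = 232.8 W/m².

Q̄ ≈ 233 W/m²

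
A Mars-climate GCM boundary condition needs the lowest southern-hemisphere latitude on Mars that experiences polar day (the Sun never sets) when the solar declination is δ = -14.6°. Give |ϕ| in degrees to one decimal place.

Polar day requires cos h₀ = −tan ϕ tan δ ≤ −1, i.e. tan ϕ tan δ ≥ 1.
The boundary is |tan ϕ| · |tan δ| = 1, so |ϕ| = 90° − |δ| = 90° − 14.6° = 75.4° in the southern hemisphere.

|ϕ| = 75.4°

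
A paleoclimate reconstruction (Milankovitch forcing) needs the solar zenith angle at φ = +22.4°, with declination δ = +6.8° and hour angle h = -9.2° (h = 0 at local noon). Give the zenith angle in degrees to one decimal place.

cos θ_z = sin φ sin δ + cos φ cos δ cos h = 0.045120 + 0.906233 = 0.951353.
θ_z = arccos(0.951353) = 17.9°.

θ_z = 17.9°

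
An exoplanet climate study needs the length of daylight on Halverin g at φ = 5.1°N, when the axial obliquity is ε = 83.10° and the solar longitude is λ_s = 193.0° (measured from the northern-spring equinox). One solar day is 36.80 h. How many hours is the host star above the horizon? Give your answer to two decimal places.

18.16 h

Solar declination: sin δ = sin ε · sin λ_s = sin 83.10° × sin 193.0° = -0.22332, so δ = -12.904°.
cos H₀ = −tan φ · tan δ = −tan(+5.1°) × tan(-12.904°) = 0.0204, so H₀ = 1.5503 rad = 88.83°.
Daylight = 2H₀/(2π) × 36.80 h = (1.5503/π) × 36.80 = 18.16 h.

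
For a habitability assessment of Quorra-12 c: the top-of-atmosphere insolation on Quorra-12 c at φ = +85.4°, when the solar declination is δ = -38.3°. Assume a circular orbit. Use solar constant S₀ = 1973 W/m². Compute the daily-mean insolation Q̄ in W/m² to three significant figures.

Q̄ ≈ 0.00 W/m²

cos H₀ = −tan(+85.4°) tan(-38.300°) = 9.8157 ≥ 1 ⇒ polar night, H₀ = 0 and Q̄ = 0.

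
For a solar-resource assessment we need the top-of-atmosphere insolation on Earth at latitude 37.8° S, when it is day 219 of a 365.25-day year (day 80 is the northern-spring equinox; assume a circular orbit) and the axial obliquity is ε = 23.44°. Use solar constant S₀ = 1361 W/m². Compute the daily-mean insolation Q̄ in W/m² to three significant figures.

Q̄ ≈ 224 W/m²

Solar longitude: λ_s = 360° × (219 − 80)/365.25 = 137.002°.
sin δ = sin 23.44° × sin 137.002° = 0.27128, so δ = +15.740°.
cos H₀ = −tan(-37.8°) tan(+15.740°) = 0.2186, H₀ = 1.3504 rad.
Bracket: H₀ sin φ sin δ + cos φ cos δ sin H₀ = 1.3504×-0.61291×0.27128 + 0.79016×0.96250×0.97581 = -0.224531 + 0.742132 = 0.517601.
Q̄ = (S₀/π) × [bracket] = (1361/π) × 0.517601 = 224.2 W/m².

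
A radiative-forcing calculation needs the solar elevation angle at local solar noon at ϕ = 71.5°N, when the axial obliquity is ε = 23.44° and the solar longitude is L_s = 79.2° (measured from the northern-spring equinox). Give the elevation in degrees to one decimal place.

Solar declination: sin δ = sin ε · sin L_s = sin 23.44° × sin 79.2° = 0.39074, so δ = +23.001°.
At local noon the hour angle is zero, so the zenith angle equals |ϕ − δ| = |+71.5° − (+23.001°)| = 48.499°.
Elevation = 90° − 48.499° = 41.5°.

41.5°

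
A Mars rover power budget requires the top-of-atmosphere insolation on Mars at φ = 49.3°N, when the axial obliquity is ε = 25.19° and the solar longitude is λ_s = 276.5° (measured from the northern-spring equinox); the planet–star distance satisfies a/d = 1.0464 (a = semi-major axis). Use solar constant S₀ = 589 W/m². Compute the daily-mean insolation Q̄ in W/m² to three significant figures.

Q̄ ≈ 36.3 W/m²

Solar declination: sin δ = sin ε · sin λ_s = sin 25.19° × sin 276.5° = -0.42289, so δ = -25.017°.
cos H₀ = −tan(+49.3°) tan(-25.017°) = 0.5425, H₀ = 0.9973 rad.
Bracket: H₀ sin φ sin δ + cos φ cos δ sin H₀ = 0.9973×0.75813×-0.42289 + 0.65210×0.90618×0.84002 = -0.319740 + 0.496385 = 0.176645.
Inverse-square distance factor (a/d)² = 1.0464² = 1.094953.
Q̄ = (S₀/π) × 1.094953 × [bracket] = (589/π) × 1.094953 × 0.176645 = 36.26 W/m².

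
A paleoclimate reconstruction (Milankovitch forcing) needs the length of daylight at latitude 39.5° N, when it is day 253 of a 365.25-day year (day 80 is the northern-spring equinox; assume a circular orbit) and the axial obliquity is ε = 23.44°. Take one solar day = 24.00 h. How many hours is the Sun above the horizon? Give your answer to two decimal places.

12.41 h

Solar longitude: λ_s = 360° × (253 − 80)/365.25 = 170.513°.
sin δ = sin 23.44° × sin 170.513° = 0.06556, so δ = +3.759°.
cos H₀ = −tan φ · tan δ = −tan(+39.5°) × tan(+3.759°) = -0.0542, so H₀ = 1.6250 rad = 93.10°.
Daylight = 2H₀/(2π) × 24.00 h = (1.6250/π) × 24.00 = 12.41 h.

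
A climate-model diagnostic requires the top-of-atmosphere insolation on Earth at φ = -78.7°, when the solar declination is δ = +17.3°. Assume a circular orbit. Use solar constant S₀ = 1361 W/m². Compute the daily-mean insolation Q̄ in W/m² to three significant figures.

Q̄ ≈ 0.00 W/m²

cos H₀ = −tan(-78.7°) tan(+17.300°) = 1.5587 ≥ 1 ⇒ polar night, H₀ = 0 and Q̄ = 0.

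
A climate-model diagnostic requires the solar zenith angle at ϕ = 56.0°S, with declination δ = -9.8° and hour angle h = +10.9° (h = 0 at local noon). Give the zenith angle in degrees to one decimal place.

cos θ_z = sin ϕ sin δ + cos ϕ cos δ cos h = 0.141110 + 0.541092 = 0.682202.
θ_z = arccos(0.682202) = 47.0°.

θ_z = 47.0°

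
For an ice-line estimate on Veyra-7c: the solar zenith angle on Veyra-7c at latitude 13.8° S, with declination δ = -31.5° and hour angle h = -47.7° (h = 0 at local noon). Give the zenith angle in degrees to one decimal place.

cos θ_z = sin ϕ sin δ + cos ϕ cos δ cos h = 0.124633 + 0.557273 = 0.681906.
θ_z = arccos(0.681906) = 47.0°.

θ_z = 47.0°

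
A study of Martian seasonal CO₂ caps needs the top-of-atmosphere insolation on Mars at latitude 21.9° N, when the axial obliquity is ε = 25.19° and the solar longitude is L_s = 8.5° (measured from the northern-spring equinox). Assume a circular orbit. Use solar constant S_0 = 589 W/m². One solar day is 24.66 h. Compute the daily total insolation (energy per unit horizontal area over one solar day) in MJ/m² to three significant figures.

Solar declination: sin δ = sin ε · sin L_s = sin 25.19° × sin 8.5° = 0.06291, so δ = +3.607°.
cos h₀ = −tan(+21.9°) tan(+3.607°) = -0.0253, h₀ = 1.5961 rad.
Bracket: h₀ sin ϕ sin δ + cos ϕ cos δ sin h₀ = 1.5961×0.37299×0.06291 + 0.92784×0.99802×0.99968 = 0.037452 + 0.925707 = 0.963159.
Q̄ = (S_0/π) × [bracket] = (589/π) × 0.963159 = 180.58 W/m².
Daily total = Q̄ × 24.66 h × 3600 s/h = 180.58 × 24.66 × 3600 / 10⁶ = 16.03 MJ/m².

16.0 MJ/m²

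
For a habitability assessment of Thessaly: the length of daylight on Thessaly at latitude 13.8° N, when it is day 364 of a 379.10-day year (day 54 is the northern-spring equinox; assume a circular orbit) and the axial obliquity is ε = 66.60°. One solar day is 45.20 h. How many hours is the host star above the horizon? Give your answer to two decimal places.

Solar longitude: L_s = 360° × (364 − 54)/379.10 = 294.381°.
sin δ = sin 66.60° × sin 294.381° = -0.83591, so δ = -56.710°.
cos h₀ = −tan ϕ · tan δ = −tan(+13.8°) × tan(-56.710°) = 0.3741, so h₀ = 1.1874 rad = 68.03°.
Daylight = 2h₀/(2π) × 45.20 h = (1.1874/π) × 45.20 = 17.08 h.

17.08 h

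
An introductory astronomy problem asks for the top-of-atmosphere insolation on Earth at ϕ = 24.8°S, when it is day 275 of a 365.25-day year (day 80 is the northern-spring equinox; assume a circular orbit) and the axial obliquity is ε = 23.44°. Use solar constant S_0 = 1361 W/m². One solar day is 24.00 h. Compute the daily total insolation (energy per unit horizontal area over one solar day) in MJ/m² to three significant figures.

36.0 MJ/m²

Solar longitude: L_s = 360° × (275 − 80)/365.25 = 192.197°.
sin δ = sin 23.44° × sin 192.197° = -0.08404, so δ = -4.821°.
cos h₀ = −tan(-24.8°) tan(-4.821°) = -0.0390, h₀ = 1.6098 rad.
Bracket: h₀ sin ϕ sin δ + cos ϕ cos δ sin h₀ = 1.6098×-0.41945×-0.08404 + 0.90778×0.99646×0.99924 = 0.056746 + 0.903879 = 0.960625.
Q̄ = (S_0/π) × [bracket] = (1361/π) × 0.960625 = 416.16 W/m².
Daily total = Q̄ × 24.00 h × 3600 s/h = 416.16 × 24.00 × 3600 / 10⁶ = 35.96 MJ/m².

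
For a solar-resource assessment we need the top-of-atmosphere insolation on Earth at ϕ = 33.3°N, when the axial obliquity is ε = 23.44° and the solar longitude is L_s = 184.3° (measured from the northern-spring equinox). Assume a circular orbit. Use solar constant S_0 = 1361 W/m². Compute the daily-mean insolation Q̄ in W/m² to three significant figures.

Q̄ ≈ 351 W/m²

Solar declination: sin δ = sin ε · sin L_s = sin 23.44° × sin 184.3° = -0.02983, so δ = -1.709°.
cos h₀ = −tan(+33.3°) tan(-1.709°) = 0.0196, h₀ = 1.5512 rad.
Bracket: h₀ sin ϕ sin δ + cos ϕ cos δ sin h₀ = 1.5512×0.54902×-0.02983 + 0.83581×0.99956×0.99981 = -0.025404 + 0.835284 = 0.809880.
Q̄ = (S_0/π) × [bracket] = (1361/π) × 0.809880 = 350.9 W/m².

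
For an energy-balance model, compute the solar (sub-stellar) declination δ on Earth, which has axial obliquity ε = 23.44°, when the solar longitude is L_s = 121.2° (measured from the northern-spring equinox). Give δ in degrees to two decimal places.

δ = +19.89°

sin δ = sin ε · sin L_s = sin 23.44° × sin 121.2° = 0.340254.
δ = arcsin(0.340254) = +19.89°.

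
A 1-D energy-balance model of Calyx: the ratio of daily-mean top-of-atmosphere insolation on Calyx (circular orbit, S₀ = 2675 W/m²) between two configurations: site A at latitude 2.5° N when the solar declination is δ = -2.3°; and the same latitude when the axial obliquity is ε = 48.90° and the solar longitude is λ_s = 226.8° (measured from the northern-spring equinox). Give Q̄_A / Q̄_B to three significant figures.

— Configuration A (φ=+2.5°):
cos H₀ = −tan(+2.5°) tan(-2.300°) = 0.0018, H₀ = 1.5690 rad.
Bracket: H₀ sin φ sin δ + cos φ cos δ sin H₀ = 1.5690×0.04362×-0.04013 + 0.99905×0.99919×1.00000 = -0.002746 + 0.998241 = 0.995495.
Q̄ = (S₀/π) × [bracket] = (2675/π) × 0.995495 = 847.64 W/m².
— Configuration B (φ=+2.5°):
Solar declination: sin δ = sin ε · sin λ_s = sin 48.90° × sin 226.8° = -0.54932, so δ = -33.321°.
cos H₀ = −tan(+2.5°) tan(-33.321°) = 0.0287, H₀ = 1.5421 rad.
Bracket: H₀ sin φ sin δ + cos φ cos δ sin H₀ = 1.5421×0.04362×-0.54932 + 0.99905×0.83561×0.99959 = -0.036951 + 0.834474 = 0.797523.
Q̄ = (S₀/π) × [bracket] = (2675/π) × 0.797523 = 679.07 W/m².
Ratio Q̄_A / Q̄_B = 847.64 / 679.07 = 1.248.

Q̄_A / Q̄_B ≈ 1.25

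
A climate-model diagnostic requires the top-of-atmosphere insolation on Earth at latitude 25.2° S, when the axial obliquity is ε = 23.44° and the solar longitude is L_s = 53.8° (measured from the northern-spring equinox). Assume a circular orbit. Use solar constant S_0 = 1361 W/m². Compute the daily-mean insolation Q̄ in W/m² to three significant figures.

Solar declination: sin δ = sin ε · sin L_s = sin 23.44° × sin 53.8° = 0.32100, so δ = +18.723°.
cos h₀ = −tan(-25.2°) tan(+18.723°) = 0.1595, h₀ = 1.4106 rad.
Bracket: h₀ sin ϕ sin δ + cos ϕ cos δ sin h₀ = 1.4106×-0.42578×0.32100 + 0.90483×0.94708×0.98720 = -0.192794 + 0.845977 = 0.653183.
Q̄ = (S_0/π) × [bracket] = (1361/π) × 0.653183 = 283.0 W/m².

Q̄ ≈ 283 W/m²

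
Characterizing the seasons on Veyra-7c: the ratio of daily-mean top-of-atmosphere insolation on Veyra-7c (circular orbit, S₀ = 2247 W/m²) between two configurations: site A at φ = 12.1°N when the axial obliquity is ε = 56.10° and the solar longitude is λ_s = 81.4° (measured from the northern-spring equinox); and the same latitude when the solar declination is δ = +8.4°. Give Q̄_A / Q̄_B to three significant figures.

Q̄_A / Q̄_B ≈ 0.842

— Configuration A (φ=+12.1°):
Solar declination: sin δ = sin ε · sin λ_s = sin 56.10° × sin 81.4° = 0.82068, so δ = +55.153°.
cos H₀ = −tan(+12.1°) tan(+55.153°) = -0.3079, H₀ = 1.8838 rad.
Bracket: H₀ sin φ sin δ + cos φ cos δ sin H₀ = 1.8838×0.20962×0.82068 + 0.97778×0.57139×0.95141 = 0.324072 + 0.531547 = 0.855619.
Q̄ = (S₀/π) × [bracket] = (2247/π) × 0.855619 = 611.97 W/m².
— Configuration B (φ=+12.1°):
cos H₀ = −tan(+12.1°) tan(+8.400°) = -0.0317, H₀ = 1.6025 rad.
Bracket: H₀ sin φ sin δ + cos φ cos δ sin H₀ = 1.6025×0.20962×0.14608 + 0.97778×0.98927×0.99950 = 0.049071 + 0.966805 = 1.015876.
Q̄ = (S₀/π) × [bracket] = (2247/π) × 1.015876 = 726.60 W/m².
Ratio Q̄_A / Q̄_B = 611.97 / 726.60 = 0.8422.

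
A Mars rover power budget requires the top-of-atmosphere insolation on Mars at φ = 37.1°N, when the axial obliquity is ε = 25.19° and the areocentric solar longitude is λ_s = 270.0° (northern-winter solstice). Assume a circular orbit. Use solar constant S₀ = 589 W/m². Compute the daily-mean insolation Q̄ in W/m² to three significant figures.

sin δ = sin 25.19° × sin 270.0° = -0.42562, so δ = -25.190°.
cos H₀ = −tan(+37.1°) tan(-25.190°) = 0.3557, H₀ = 1.2071 rad.
Bracket: H₀ sin φ sin δ + cos φ cos δ sin H₀ = 1.2071×0.60321×-0.42562 + 0.79758×0.90490×0.93459 = -0.309909 + 0.674522 = 0.364613.
Q̄ = (S₀/π) × [bracket] = (589/π) × 0.364613 = 68.36 W/m².

Q̄ ≈ 68.4 W/m²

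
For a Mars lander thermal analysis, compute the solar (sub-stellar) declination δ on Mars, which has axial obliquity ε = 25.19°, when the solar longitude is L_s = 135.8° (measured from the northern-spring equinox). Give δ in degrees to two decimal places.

sin δ = sin ε · sin L_s = sin 25.19° × sin 135.8° = 0.296728.
δ = arcsin(0.296728) = +17.26°.

δ = +17.26°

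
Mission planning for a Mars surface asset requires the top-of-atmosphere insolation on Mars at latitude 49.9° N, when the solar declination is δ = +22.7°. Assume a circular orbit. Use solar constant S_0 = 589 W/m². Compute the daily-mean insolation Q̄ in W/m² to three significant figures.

cos h₀ = −tan(+49.9°) tan(+22.700°) = -0.4968, h₀ = 2.0907 rad.
Bracket: h₀ sin ϕ sin δ + cos ϕ cos δ sin h₀ = 2.0907×0.76492×0.38591 + 0.64412×0.92254×0.86789 = 0.617154 + 0.515723 = 1.132877.
Q̄ = (S_0/π) × [bracket] = (589/π) × 1.132877 = 212.4 W/m².

Q̄ ≈ 212 W/m²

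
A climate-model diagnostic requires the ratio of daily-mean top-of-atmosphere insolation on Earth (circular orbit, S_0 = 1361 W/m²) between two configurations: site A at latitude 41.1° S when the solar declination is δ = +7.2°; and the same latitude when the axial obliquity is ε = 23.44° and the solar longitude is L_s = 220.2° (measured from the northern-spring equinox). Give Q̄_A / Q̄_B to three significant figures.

Q̄_A / Q̄_B ≈ 0.615

— Configuration A (ϕ=-41.1°):
cos h₀ = −tan(-41.1°) tan(+7.200°) = 0.1102, h₀ = 1.4604 rad.
Bracket: h₀ sin ϕ sin δ + cos ϕ cos δ sin h₀ = 1.4604×-0.65738×0.12533 + 0.75356×0.99211×0.99391 = -0.120322 + 0.743061 = 0.622739.
Q̄ = (S_0/π) × [bracket] = (1361/π) × 0.622739 = 269.78 W/m².
— Configuration B (ϕ=-41.1°):
Solar declination: sin δ = sin ε · sin L_s = sin 23.44° × sin 220.2° = -0.25676, so δ = -14.878°.
cos h₀ = −tan(-41.1°) tan(-14.878°) = -0.2318, h₀ = 1.8047 rad.
Bracket: h₀ sin ϕ sin δ + cos ϕ cos δ sin h₀ = 1.8047×-0.65738×-0.25676 + 0.75356×0.96648×0.97278 = 0.304613 + 0.708476 = 1.013089.
Q̄ = (S_0/π) × [bracket] = (1361/π) × 1.013089 = 438.89 W/m².
Ratio Q̄_A / Q̄_B = 269.78 / 438.89 = 0.6147.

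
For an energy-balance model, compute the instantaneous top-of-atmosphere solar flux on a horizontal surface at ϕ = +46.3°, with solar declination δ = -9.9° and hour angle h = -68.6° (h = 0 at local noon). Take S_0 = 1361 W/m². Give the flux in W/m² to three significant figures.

cos θ_z = sin ϕ sin δ + cos ϕ cos δ cos h = -0.124299 + 0.248333 = 0.124034.
Flux = S_0 · cos θ_z = 1361 × 0.124034 = 168.8 W/m².

169 W/m²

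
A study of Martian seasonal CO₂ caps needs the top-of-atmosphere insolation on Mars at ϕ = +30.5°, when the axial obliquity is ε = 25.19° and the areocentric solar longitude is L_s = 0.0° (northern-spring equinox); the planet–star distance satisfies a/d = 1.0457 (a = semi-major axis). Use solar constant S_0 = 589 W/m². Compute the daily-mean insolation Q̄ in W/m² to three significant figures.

Q̄ ≈ 177 W/m²

sin δ = sin 25.19° × sin 0.0° = 0.00000, so δ = +0.000°.
cos h₀ = −tan(+30.5°) tan(+0.000°) = -0.0000, h₀ = 1.5708 rad.
Bracket: h₀ sin ϕ sin δ + cos ϕ cos δ sin h₀ = 1.5708×0.50754×0.00000 + 0.86163×1.00000×1.00000 = 0.000000 + 0.861630 = 0.861630.
Inverse-square distance factor (a/d)² = 1.0457² = 1.093488.
Q̄ = (S_0/π) × 1.093488 × [bracket] = (589/π) × 1.093488 × 0.861630 = 176.6 W/m².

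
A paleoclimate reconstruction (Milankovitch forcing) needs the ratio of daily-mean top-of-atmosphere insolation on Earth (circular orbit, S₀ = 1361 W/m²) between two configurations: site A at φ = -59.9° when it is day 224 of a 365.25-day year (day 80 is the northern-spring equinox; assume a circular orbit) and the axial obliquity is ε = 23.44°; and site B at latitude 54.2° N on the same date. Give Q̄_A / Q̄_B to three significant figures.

Q̄_A / Q̄_B ≈ 0.219

— Configuration A (φ=-59.9°):
Solar longitude: λ_s = 360° × (224 − 80)/365.25 = 141.930°.
sin δ = sin 23.44° × sin 141.930° = 0.24528, so δ = +14.199°.
cos H₀ = −tan(-59.9°) tan(+14.199°) = 0.4365, H₀ = 1.1191 rad.
Bracket: H₀ sin φ sin δ + cos φ cos δ sin H₀ = 1.1191×-0.86515×0.24528 + 0.50151×0.96945×0.89972 = -0.237477 + 0.437434 = 0.199957.
Q̄ = (S₀/π) × [bracket] = (1361/π) × 0.199957 = 86.625 W/m².
— Configuration B (φ=+54.2°):
cos H₀ = −tan(+54.2°) tan(+14.199°) = -0.3508, H₀ = 1.9292 rad.
Bracket: H₀ sin φ sin δ + cos φ cos δ sin H₀ = 1.9292×0.81106×0.24528 + 0.58496×0.96945×0.93645 = 0.383789 + 0.531051 = 0.914840.
Q̄ = (S₀/π) × [bracket] = (1361/π) × 0.914840 = 396.33 W/m².
Ratio Q̄_A / Q̄_B = 86.625 / 396.33 = 0.2186.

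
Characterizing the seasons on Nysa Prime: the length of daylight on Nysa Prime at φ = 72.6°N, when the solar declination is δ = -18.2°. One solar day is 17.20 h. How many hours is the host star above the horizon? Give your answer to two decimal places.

0.00 h

cos H₀ = −tan φ · tan δ = 1.0491 ≥ 1, so the host star never rises (polar night) and H₀ = 0.
Daylight = 2H₀/(2π) × 17.20 h = (0.0000/π) × 17.20 = 0.00 h.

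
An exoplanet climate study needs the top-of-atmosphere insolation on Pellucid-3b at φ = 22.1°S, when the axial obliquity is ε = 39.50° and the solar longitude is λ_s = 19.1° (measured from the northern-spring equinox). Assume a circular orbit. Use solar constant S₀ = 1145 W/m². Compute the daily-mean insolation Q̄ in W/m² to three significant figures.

Solar declination: sin δ = sin ε · sin λ_s = sin 39.50° × sin 19.1° = 0.20814, so δ = +12.013°.
cos H₀ = −tan(-22.1°) tan(+12.013°) = 0.0864, H₀ = 1.4843 rad.
Bracket: H₀ sin φ sin δ + cos φ cos δ sin H₀ = 1.4843×-0.37622×0.20814 + 0.92653×0.97810×0.99626 = -0.116230 + 0.902850 = 0.786620.
Q̄ = (S₀/π) × [bracket] = (1145/π) × 0.786620 = 286.7 W/m².

Q̄ ≈ 287 W/m²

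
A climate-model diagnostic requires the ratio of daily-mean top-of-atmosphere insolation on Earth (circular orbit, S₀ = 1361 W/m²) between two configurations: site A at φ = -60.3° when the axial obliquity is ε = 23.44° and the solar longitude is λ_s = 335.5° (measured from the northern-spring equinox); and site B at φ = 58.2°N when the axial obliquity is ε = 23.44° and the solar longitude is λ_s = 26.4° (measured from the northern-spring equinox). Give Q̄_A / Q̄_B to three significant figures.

— Configuration A (φ=-60.3°):
Solar declination: sin δ = sin ε · sin λ_s = sin 23.44° × sin 335.5° = -0.16496, so δ = -9.495°.
cos H₀ = −tan(-60.3°) tan(-9.495°) = -0.2932, H₀ = 1.8684 rad.
Bracket: H₀ sin φ sin δ + cos φ cos δ sin H₀ = 1.8684×-0.86863×-0.16496 + 0.49546×0.98630×0.95604 = 0.267722 + 0.467190 = 0.734912.
Q̄ = (S₀/π) × [bracket] = (1361/π) × 0.734912 = 318.38 W/m².
— Configuration B (φ=+58.2°):
Solar declination: sin δ = sin ε · sin λ_s = sin 23.44° × sin 26.4° = 0.17687, so δ = +10.188°.
cos H₀ = −tan(+58.2°) tan(+10.188°) = -0.2898, H₀ = 1.8648 rad.
Bracket: H₀ sin φ sin δ + cos φ cos δ sin H₀ = 1.8648×0.84989×0.17687 + 0.52696×0.98423×0.95708 = 0.280317 + 0.496389 = 0.776706.
Q̄ = (S₀/π) × [bracket] = (1361/π) × 0.776706 = 336.48 W/m².
Ratio Q̄_A / Q̄_B = 318.38 / 336.48 = 0.9462.

Q̄_A / Q̄_B ≈ 0.946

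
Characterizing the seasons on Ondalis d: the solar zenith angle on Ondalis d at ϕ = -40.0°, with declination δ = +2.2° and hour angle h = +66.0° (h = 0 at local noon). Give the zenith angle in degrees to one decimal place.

cos θ_z = sin ϕ sin δ + cos ϕ cos δ cos h = -0.024675 + 0.311349 = 0.286674.
θ_z = arccos(0.286674) = 73.3°.

θ_z = 73.3°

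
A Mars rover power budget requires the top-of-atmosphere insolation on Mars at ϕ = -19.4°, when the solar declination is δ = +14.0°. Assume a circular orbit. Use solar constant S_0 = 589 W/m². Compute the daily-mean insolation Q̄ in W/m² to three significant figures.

cos h₀ = −tan(-19.4°) tan(+14.000°) = 0.0878, h₀ = 1.4829 rad.
Bracket: h₀ sin ϕ sin δ + cos ϕ cos δ sin h₀ = 1.4829×-0.33216×0.24192 + 0.94322×0.97030×0.99614 = -0.119160 + 0.911674 = 0.792514.
Q̄ = (S_0/π) × [bracket] = (589/π) × 0.792514 = 148.6 W/m².

Q̄ ≈ 149 W/m²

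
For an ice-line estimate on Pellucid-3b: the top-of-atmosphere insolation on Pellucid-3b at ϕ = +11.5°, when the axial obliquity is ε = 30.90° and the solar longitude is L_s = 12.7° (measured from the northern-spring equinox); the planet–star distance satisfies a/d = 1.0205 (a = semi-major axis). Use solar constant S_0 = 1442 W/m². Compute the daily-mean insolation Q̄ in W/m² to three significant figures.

Q̄ ≈ 482 W/m²

Solar declination: sin δ = sin ε · sin L_s = sin 30.90° × sin 12.7° = 0.11290, so δ = +6.483°.
cos h₀ = −tan(+11.5°) tan(+6.483°) = -0.0231, h₀ = 1.5939 rad.
Bracket: h₀ sin ϕ sin δ + cos ϕ cos δ sin h₀ = 1.5939×0.19937×0.11290 + 0.97992×0.99361×0.99973 = 0.035877 + 0.973395 = 1.009272.
Inverse-square distance factor (a/d)² = 1.0205² = 1.041420.
Q̄ = (S_0/π) × 1.041420 × [bracket] = (1442/π) × 1.041420 × 1.009272 = 482.4 W/m².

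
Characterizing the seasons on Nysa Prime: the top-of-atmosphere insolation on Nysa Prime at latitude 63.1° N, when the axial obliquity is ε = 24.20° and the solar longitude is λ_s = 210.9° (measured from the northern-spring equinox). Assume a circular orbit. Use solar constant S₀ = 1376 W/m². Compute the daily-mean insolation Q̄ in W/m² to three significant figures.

Q̄ ≈ 82.3 W/m²

Solar declination: sin δ = sin ε · sin λ_s = sin 24.20° × sin 210.9° = -0.21051, so δ = -12.152°.
cos H₀ = −tan(+63.1°) tan(-12.152°) = 0.4245, H₀ = 1.1324 rad.
Bracket: H₀ sin φ sin δ + cos φ cos δ sin H₀ = 1.1324×0.89180×-0.21051 + 0.45243×0.97759×0.90545 = -0.212589 + 0.400472 = 0.187883.
Q̄ = (S₀/π) × [bracket] = (1376/π) × 0.187883 = 82.29 W/m².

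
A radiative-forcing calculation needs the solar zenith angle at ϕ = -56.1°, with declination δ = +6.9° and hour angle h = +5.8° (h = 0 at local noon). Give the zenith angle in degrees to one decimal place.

cos θ_z = sin ϕ sin δ + cos ϕ cos δ cos h = -0.099715 + 0.550871 = 0.451156.
θ_z = arccos(0.451156) = 63.2°.

θ_z = 63.2°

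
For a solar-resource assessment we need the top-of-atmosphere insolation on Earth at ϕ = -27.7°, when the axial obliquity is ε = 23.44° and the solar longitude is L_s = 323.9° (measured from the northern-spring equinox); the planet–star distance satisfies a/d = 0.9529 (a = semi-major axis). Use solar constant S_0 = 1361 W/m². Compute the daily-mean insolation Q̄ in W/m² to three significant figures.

Q̄ ≈ 409 W/m²

Solar declination: sin δ = sin ε · sin L_s = sin 23.44° × sin 323.9° = -0.23438, so δ = -13.555°.
cos h₀ = −tan(-27.7°) tan(-13.555°) = -0.1266, h₀ = 1.6977 rad.
Bracket: h₀ sin ϕ sin δ + cos ϕ cos δ sin h₀ = 1.6977×-0.46484×-0.23438 + 0.88539×0.97215×0.99196 = 0.184963 + 0.853812 = 1.038775.
Inverse-square distance factor (a/d)² = 0.9529² = 0.908018.
Q̄ = (S_0/π) × 0.908018 × [bracket] = (1361/π) × 0.908018 × 1.038775 = 408.6 W/m².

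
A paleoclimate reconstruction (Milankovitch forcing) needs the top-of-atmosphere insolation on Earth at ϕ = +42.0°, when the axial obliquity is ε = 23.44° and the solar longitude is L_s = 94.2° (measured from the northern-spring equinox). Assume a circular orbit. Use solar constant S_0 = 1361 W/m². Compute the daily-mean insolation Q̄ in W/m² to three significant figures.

Solar declination: sin δ = sin ε · sin L_s = sin 23.44° × sin 94.2° = 0.39672, so δ = +23.373°.
cos h₀ = −tan(+42.0°) tan(+23.373°) = -0.3891, h₀ = 1.9705 rad.
Bracket: h₀ sin ϕ sin δ + cos ϕ cos δ sin h₀ = 1.9705×0.66913×0.39672 + 0.74314×0.91794×0.92118 = 0.523084 + 0.628390 = 1.151474.
Q̄ = (S_0/π) × [bracket] = (1361/π) × 1.151474 = 498.8 W/m².

Q̄ ≈ 499 W/m²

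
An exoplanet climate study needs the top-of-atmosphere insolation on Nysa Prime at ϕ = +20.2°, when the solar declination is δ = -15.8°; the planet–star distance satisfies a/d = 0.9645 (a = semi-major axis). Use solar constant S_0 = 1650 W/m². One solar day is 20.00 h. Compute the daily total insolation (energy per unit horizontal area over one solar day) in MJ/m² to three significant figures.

cos h₀ = −tan(+20.2°) tan(-15.800°) = 0.1041, h₀ = 1.4665 rad.
Bracket: h₀ sin ϕ sin δ + cos ϕ cos δ sin h₀ = 1.4665×0.34530×-0.27228 + 0.93849×0.96222×0.99457 = -0.137878 + 0.898130 = 0.760252.
Inverse-square distance factor (a/d)² = 0.9645² = 0.930260.
Q̄ = (S_0/π) × 0.930260 × [bracket] = (1650/π) × 0.930260 × 0.760252 = 371.45 W/m².
Daily total = Q̄ × 20.00 h × 3600 s/h = 371.45 × 20.00 × 3600 / 10⁶ = 26.74 MJ/m².

26.7 MJ/m²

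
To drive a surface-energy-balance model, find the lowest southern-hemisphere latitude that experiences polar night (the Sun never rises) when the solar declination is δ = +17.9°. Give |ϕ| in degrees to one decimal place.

|ϕ| = 72.1°

Polar night requires cos h₀ = −tan ϕ tan δ ≥ 1, i.e. tan ϕ tan δ ≤ −1.
The boundary is |tan ϕ| · |tan δ| = 1, so |ϕ| = 90° − |δ| = 90° − 17.9° = 72.1° in the southern hemisphere.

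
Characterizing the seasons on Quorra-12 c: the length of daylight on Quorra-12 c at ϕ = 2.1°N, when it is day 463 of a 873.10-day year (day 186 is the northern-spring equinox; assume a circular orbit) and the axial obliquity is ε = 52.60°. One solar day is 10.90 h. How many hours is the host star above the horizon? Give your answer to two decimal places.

5.58 h

Solar longitude: L_s = 360° × (463 − 186)/873.10 = 114.214°.
sin δ = sin 52.60° × sin 114.214° = 0.72452, so δ = +46.429°.
cos h₀ = −tan ϕ · tan δ = −tan(+2.1°) × tan(+46.429°) = -0.0385, so h₀ = 1.6094 rad = 92.21°.
Daylight = 2h₀/(2π) × 10.90 h = (1.6094/π) × 10.90 = 5.58 h.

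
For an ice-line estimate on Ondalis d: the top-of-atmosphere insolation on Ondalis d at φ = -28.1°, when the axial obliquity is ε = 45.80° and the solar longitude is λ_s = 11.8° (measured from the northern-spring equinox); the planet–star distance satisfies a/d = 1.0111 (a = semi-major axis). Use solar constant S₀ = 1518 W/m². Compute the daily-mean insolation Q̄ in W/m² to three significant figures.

Solar declination: sin δ = sin ε · sin λ_s = sin 45.80° × sin 11.8° = 0.14661, so δ = +8.430°.
cos H₀ = −tan(-28.1°) tan(+8.430°) = 0.0791, H₀ = 1.4916 rad.
Bracket: H₀ sin φ sin δ + cos φ cos δ sin H₀ = 1.4916×-0.47101×0.14661 + 0.88213×0.98920×0.99686 = -0.103002 + 0.869863 = 0.766861.
Inverse-square distance factor (a/d)² = 1.0111² = 1.022323.
Q̄ = (S₀/π) × 1.022323 × [bracket] = (1518/π) × 1.022323 × 0.766861 = 378.8 W/m².

Q̄ ≈ 379 W/m²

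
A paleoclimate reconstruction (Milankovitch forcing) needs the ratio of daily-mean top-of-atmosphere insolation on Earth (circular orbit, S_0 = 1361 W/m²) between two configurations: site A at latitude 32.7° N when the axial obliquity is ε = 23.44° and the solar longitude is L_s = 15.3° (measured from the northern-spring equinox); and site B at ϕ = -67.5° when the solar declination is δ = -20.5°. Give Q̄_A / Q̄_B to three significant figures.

— Configuration A (ϕ=+32.7°):
Solar declination: sin δ = sin ε · sin L_s = sin 23.44° × sin 15.3° = 0.10497, so δ = +6.025°.
cos h₀ = −tan(+32.7°) tan(+6.025°) = -0.0678, h₀ = 1.6386 rad.
Bracket: h₀ sin ϕ sin δ + cos ϕ cos δ sin h₀ = 1.6386×0.54024×0.10497 + 0.84151×0.99448×0.99770 = 0.092923 + 0.834940 = 0.927863.
Q̄ = (S_0/π) × [bracket] = (1361/π) × 0.927863 = 401.97 W/m².
— Configuration B (ϕ=-67.5°):
cos h₀ = −tan(-67.5°) tan(-20.500°) = -0.9026, h₀ = 2.6967 rad.
Bracket: h₀ sin ϕ sin δ + cos ϕ cos δ sin h₀ = 2.6967×-0.92388×-0.35021 + 0.38268×0.93667×0.43040 = 0.872523 + 0.154275 = 1.026798.
Q̄ = (S_0/π) × [bracket] = (1361/π) × 1.026798 = 444.83 W/m².
Ratio Q̄_A / Q̄_B = 401.97 / 444.83 = 0.9036.

Q̄_A / Q̄_B ≈ 0.904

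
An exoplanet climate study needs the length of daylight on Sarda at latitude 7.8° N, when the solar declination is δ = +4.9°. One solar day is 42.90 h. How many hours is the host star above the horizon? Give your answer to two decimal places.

cos h₀ = −tan ϕ · tan δ = −tan(+7.8°) × tan(+4.900°) = -0.0117, so h₀ = 1.5825 rad = 90.67°.
Daylight = 2h₀/(2π) × 42.90 h = (1.5825/π) × 42.90 = 21.61 h.

21.61 h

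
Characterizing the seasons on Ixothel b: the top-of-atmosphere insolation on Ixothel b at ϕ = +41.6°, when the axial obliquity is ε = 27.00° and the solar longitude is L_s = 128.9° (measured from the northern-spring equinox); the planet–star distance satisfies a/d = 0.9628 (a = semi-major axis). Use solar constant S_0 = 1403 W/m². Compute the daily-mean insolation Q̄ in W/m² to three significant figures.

Q̄ ≈ 459 W/m²

Solar declination: sin δ = sin ε · sin L_s = sin 27.00° × sin 128.9° = 0.35331, so δ = +20.690°.
cos h₀ = −tan(+41.6°) tan(+20.690°) = -0.3353, h₀ = 1.9127 rad.
Bracket: h₀ sin ϕ sin δ + cos ϕ cos δ sin h₀ = 1.9127×0.66393×0.35331 + 0.74780×0.93550×0.94211 = 0.448668 + 0.659069 = 1.107737.
Inverse-square distance factor (a/d)² = 0.9628² = 0.926984.
Q̄ = (S_0/π) × 0.926984 × [bracket] = (1403/π) × 0.926984 × 1.107737 = 458.6 W/m².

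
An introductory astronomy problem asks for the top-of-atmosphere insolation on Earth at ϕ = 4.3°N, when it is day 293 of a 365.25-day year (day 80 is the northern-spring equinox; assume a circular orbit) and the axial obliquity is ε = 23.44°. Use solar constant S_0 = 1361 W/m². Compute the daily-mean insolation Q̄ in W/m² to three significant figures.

Solar longitude: L_s = 360° × (293 − 80)/365.25 = 209.938°.
sin δ = sin 23.44° × sin 209.938° = -0.19852, so δ = -11.451°.
cos h₀ = −tan(+4.3°) tan(-11.451°) = 0.0152, h₀ = 1.5556 rad.
Bracket: h₀ sin ϕ sin δ + cos ϕ cos δ sin h₀ = 1.5556×0.07498×-0.19852 + 0.99719×0.98010×0.99988 = -0.023155 + 0.977229 = 0.954074.
Q̄ = (S_0/π) × [bracket] = (1361/π) × 0.954074 = 413.3 W/m².

Q̄ ≈ 413 W/m²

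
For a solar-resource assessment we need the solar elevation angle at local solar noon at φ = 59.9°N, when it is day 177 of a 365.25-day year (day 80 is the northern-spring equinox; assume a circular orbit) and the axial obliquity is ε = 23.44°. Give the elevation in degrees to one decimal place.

53.4°

Solar longitude: λ_s = 360° × (177 − 80)/365.25 = 95.606°.
sin δ = sin 23.44° × sin 95.606° = 0.39589, so δ = +23.321°.
At local noon the hour angle is zero, so the zenith angle equals |φ − δ| = |+59.9° − (+23.321°)| = 36.579°.
Elevation = 90° − 36.579° = 53.4°.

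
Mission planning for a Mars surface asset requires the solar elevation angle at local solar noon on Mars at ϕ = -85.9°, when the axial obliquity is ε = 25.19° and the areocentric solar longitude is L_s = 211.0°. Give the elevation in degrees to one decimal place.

16.8°

sin δ = sin 25.19° × sin 211.0° = -0.21921, so δ = -12.663°.
At local noon the hour angle is zero, so the zenith angle equals |ϕ − δ| = |-85.9° − (-12.663°)| = 73.237°.
Elevation = 90° − 73.237° = 16.8°.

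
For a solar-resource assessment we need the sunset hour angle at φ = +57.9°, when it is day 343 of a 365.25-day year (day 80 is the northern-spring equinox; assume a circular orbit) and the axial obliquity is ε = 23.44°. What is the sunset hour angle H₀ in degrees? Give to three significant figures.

H₀ = 47.4°

Solar longitude: λ_s = 360° × (343 − 80)/365.25 = 259.220°.
sin δ = sin 23.44° × sin 259.220° = -0.39077, so δ = -23.002°.
cos H₀ = −tan φ · tan δ = −tan(+57.9°) × tan(-23.002°) = 0.6767, so H₀ = 0.8275 rad = 47.41°.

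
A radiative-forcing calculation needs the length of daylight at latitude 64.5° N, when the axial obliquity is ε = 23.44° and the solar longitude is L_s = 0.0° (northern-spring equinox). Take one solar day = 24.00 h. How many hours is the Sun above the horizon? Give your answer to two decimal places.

12.00 h

Solar declination: sin δ = sin ε · sin L_s = sin 23.44° × sin 0.0° = 0.00000, so δ = +0.000°.
cos h₀ = −tan ϕ · tan δ = −tan(+64.5°) × tan(+0.000°) = -0.0000, so h₀ = 1.5708 rad = 90.00°.
Daylight = 2h₀/(2π) × 24.00 h = (1.5708/π) × 24.00 = 12.00 h.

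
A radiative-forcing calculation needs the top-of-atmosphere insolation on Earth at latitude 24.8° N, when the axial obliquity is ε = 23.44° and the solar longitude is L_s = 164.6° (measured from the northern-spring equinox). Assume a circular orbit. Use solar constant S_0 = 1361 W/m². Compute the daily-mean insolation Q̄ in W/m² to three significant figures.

Q̄ ≈ 422 W/m²

Solar declination: sin δ = sin ε · sin L_s = sin 23.44° × sin 164.6° = 0.10564, so δ = +6.064°.
cos h₀ = −tan(+24.8°) tan(+6.064°) = -0.0491, h₀ = 1.6199 rad.
Bracket: h₀ sin ϕ sin δ + cos ϕ cos δ sin h₀ = 1.6199×0.41945×0.10564 + 0.90778×0.99440×0.99879 = 0.071779 + 0.901604 = 0.973383.
Q̄ = (S_0/π) × [bracket] = (1361/π) × 0.973383 = 421.7 W/m².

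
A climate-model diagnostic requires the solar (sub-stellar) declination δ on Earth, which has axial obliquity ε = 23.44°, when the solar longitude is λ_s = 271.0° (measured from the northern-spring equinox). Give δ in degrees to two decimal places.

sin δ = sin ε · sin λ_s = sin 23.44° × sin 271.0° = -0.397728.
δ = arcsin(-0.397728) = -23.44°.

δ = -23.44°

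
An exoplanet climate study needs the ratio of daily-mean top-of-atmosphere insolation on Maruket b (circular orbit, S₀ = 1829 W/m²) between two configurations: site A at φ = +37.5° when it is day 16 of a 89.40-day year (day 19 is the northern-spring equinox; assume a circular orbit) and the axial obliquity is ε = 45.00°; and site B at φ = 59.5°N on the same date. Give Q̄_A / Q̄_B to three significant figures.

Q̄_A / Q̄_B ≈ 2.04

— Configuration A (φ=+37.5°):
Solar longitude: λ_s = 360° × (16 − 19)/89.40 = -12.081°, i.e. -12.081° + 360° = 347.919°.
sin δ = sin 45.00° × sin 347.919° = -0.14799, so δ = -8.510°.
cos H₀ = −tan(+37.5°) tan(-8.510°) = 0.1148, H₀ = 1.4557 rad.
Bracket: H₀ sin φ sin δ + cos φ cos δ sin H₀ = 1.4557×0.60876×-0.14799 + 0.79335×0.98899×0.99339 = -0.131145 + 0.779429 = 0.648284.
Q̄ = (S₀/π) × [bracket] = (1829/π) × 0.648284 = 377.42 W/m².
— Configuration B (φ=+59.5°):
cos H₀ = −tan(+59.5°) tan(-8.510°) = 0.2540, H₀ = 1.3140 rad.
Bracket: H₀ sin φ sin δ + cos φ cos δ sin H₀ = 1.3140×0.86163×-0.14799 + 0.50754×0.98899×0.96720 = -0.167552 + 0.485488 = 0.317936.
Q̄ = (S₀/π) × [bracket] = (1829/π) × 0.317936 = 185.10 W/m².
Ratio Q̄_A / Q̄_B = 377.42 / 185.10 = 2.039.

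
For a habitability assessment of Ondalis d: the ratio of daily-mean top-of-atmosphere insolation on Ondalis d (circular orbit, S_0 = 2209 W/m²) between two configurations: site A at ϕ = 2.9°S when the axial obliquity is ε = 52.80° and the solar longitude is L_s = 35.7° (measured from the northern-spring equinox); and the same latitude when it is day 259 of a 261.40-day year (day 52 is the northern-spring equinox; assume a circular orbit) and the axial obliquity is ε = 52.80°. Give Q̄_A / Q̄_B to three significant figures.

Q̄_A / Q̄_B ≈ 1.21

— Configuration A (ϕ=-2.9°):
Solar declination: sin δ = sin ε · sin L_s = sin 52.80° × sin 35.7° = 0.46481, so δ = +27.698°.
cos h₀ = −tan(-2.9°) tan(+27.698°) = 0.0266, h₀ = 1.5442 rad.
Bracket: h₀ sin ϕ sin δ + cos ϕ cos δ sin h₀ = 1.5442×-0.05059×0.46481 + 0.99872×0.88541×0.99965 = -0.036311 + 0.883967 = 0.847656.
Q̄ = (S_0/π) × [bracket] = (2209/π) × 0.847656 = 596.03 W/m².
— Configuration B (ϕ=-2.9°):
Solar longitude: L_s = 360° × (259 − 52)/261.40 = 285.080°.
sin δ = sin 52.80° × sin 285.080° = -0.76910, so δ = -50.273°.
cos h₀ = −tan(-2.9°) tan(-50.273°) = -0.0610, h₀ = 1.6318 rad.
Bracket: h₀ sin ϕ sin δ + cos ϕ cos δ sin h₀ = 1.6318×-0.05059×-0.76910 + 0.99872×0.63913×0.99814 = 0.063491 + 0.637125 = 0.700616.
Q̄ = (S_0/π) × [bracket] = (2209/π) × 0.700616 = 492.64 W/m².
Ratio Q̄_A / Q̄_B = 596.03 / 492.64 = 1.210.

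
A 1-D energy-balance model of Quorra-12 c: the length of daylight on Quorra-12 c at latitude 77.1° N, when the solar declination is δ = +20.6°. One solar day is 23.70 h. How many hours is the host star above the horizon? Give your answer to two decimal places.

23.70 h

Sunrise equation: cos H₀ = −tan φ · tan δ = -1.6412 ≤ −1, so the host star never sets (polar day) and H₀ = π.
Daylight = 2H₀/(2π) × 23.70 h = (3.1416/π) × 23.70 = 23.70 h.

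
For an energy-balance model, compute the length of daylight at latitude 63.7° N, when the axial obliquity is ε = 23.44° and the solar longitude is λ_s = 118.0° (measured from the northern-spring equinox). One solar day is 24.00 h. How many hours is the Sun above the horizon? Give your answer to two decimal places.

18.58 h

Solar declination: sin δ = sin ε · sin λ_s = sin 23.44° × sin 118.0° = 0.35123, so δ = +20.562°.
cos H₀ = −tan φ · tan δ = −tan(+63.7°) × tan(+20.562°) = -0.7590, so H₀ = 2.4326 rad = 139.38°.
Daylight = 2H₀/(2π) × 24.00 h = (2.4326/π) × 24.00 = 18.58 h.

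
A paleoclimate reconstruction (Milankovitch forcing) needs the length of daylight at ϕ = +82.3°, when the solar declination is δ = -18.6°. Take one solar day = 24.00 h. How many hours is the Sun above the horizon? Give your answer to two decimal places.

cos h₀ = −tan ϕ · tan δ = 2.4891 ≥ 1, so the Sun never rises (polar night) and h₀ = 0.
Daylight = 2h₀/(2π) × 24.00 h = (0.0000/π) × 24.00 = 0.00 h.

0.00 h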